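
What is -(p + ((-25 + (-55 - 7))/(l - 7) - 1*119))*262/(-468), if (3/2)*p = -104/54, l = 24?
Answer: -11310409/161109 ≈ -70.203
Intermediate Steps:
p = -104/81 (p = 2*(-104/54)/3 = 2*(-104*1/54)/3 = (⅔)*(-52/27) = -104/81 ≈ -1.2840)
-(p + ((-25 + (-55 - 7))/(l - 7) - 1*119))*262/(-468) = -(-104/81 + ((-25 + (-55 - 7))/(24 - 7) - 1*119))*262/(-468) = -(-104/81 + ((-25 - 62)/17 - 119))*262*(-1/468) = -(-104/81 + (-87*1/17 - 119))*(-131)/234 = -(-104/81 + (-87/17 - 119))*(-131)/234 = -(-104/81 - 2110/17)*(-131)/234 = -(-172678)*(-131)/(1377*234) = -1*11310409/161109 = -11310409/161109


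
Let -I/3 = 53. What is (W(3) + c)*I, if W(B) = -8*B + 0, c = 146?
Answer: -19398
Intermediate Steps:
I = -159 (I = -3*53 = -159)
W(B) = -8*B
(W(3) + c)*I = (-8*3 + 146)*(-159) = (-24 + 146)*(-159) = 122*(-159) = -19398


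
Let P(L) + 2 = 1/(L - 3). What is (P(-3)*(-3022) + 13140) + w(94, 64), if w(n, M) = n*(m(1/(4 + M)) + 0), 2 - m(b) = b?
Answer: 2027177/102 ≈ 19874.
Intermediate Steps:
P(L) = -2 + 1/(-3 + L) (P(L) = -2 + 1/(L - 3) = -2 + 1/(-3 + L))
m(b) = 2 - b
w(n, M) = n*(2 - 1/(4 + M)) (w(n, M) = n*((2 - 1/(4 + M)) + 0) = n*(2 - 1/(4 + M)))
(P(-3)*(-3022) + 13140) + w(94, 64) = (((7 - 2*(-3))/(-3 - 3))*(-3022) + 13140) + 94*(7 + 2*64)/(4 + 64) = (((7 + 6)/(-6))*(-3022) + 13140) + 94*(7 + 128)/68 = (-⅙*13*(-3022) + 13140) + 94*(1/68)*135 = (-13/6*(-3022) + 13140) + 6345/34 = (19643/3 + 13140) + 6345/34 = 59063/3 + 6345/34 = 2027177/102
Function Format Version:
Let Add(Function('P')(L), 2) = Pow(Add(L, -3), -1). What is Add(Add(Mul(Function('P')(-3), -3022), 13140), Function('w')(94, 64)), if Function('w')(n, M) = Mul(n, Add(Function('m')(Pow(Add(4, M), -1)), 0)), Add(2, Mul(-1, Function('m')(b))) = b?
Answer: Rational(2027177, 102) ≈ 19874.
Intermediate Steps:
Function('P')(L) = Add(-2, Pow(Add(-3, L), -1)) (Function('P')(L) = Add(-2, Pow(Add(L, -3), -1)) = Add(-2, Pow(Add(-3, L), -1)))
Function('m')(b) = Add(2, Mul(-1, b))
Function('w')(n, M) = Mul(n, Add(2, Mul(-1, Pow(Add(4, M), -1)))) (Function('w')(n, M) = Mul(n, Add(Add(2, Mul(-1, Pow(Add(4, M), -1))), 0)) = Mul(n, Add(2, Mul(-1, Pow(Add(4, M), -1)))))
Add(Add(Mul(Function('P')(-3), -3022), 13140), Function('w')(94, 64)) = Add(Add(Mul(Mul(Pow(Add(-3, -3), -1), Add(7, Mul(-2, -3))), -3022), 13140), Mul(94, Pow(Add(4, 64), -1), Add(7, Mul(2, 64)))) = Add(Add(Mul(Mul(Pow(-6, -1), Add(7, 6)), -3022), 13140), Mul(94, Pow(68, -1), Add(7, 128))) = Add(Add(Mul(Mul(Rational(-1, 6), 13), -3022), 13140), Mul(94, Rational(1, 68), 135)) = Add(Add(Mul(Rational(-13, 6), -3022), 13140), Rational(6345, 34)) = Add(Add(Rational(19643, 3), 13140), Rational(6345, 34)) = Add(Rational(59063, 3), Rational(6345, 34)) = Rational(2027177, 102)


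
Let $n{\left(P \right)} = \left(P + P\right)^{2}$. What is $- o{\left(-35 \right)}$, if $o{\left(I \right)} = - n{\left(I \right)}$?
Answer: $4900$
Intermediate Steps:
$n{\left(P \right)} = 4 P^{2}$ ($n{\left(P \right)} = \left(2 P\right)^{2} = 4 P^{2}$)
$o{\left(I \right)} = - 4 I^{2}$
$- o{\left(-35 \right)} = - \left(-4\right) \left(-35\right)^{2} = - \left(-4\right) 1225 = \left(-1\right) \left(-4900\right) = 4900$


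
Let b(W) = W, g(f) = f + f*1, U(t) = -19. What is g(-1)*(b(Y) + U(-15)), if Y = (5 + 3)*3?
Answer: -10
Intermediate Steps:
g(f) = 2*f (g(f) = f + f = 2*f)
Y = 24 (Y = 8*3 = 24)
g(-1)*(b(Y) + U(-15)) = (2*(-1))*(24 - 19) = -2*5 = -10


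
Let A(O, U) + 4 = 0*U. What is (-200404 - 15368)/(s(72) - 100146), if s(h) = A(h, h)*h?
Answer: 35962/16739 ≈ 2.1484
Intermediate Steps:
A(O, U) = -4 (A(O, U) = -4 + 0*U = -4 + 0 = -4)
s(h) = -4*h
(-200404 - 15368)/(s(72) - 100146) = (-200404 - 15368)/(-4*72 - 100146) = -215772/(-288 - 100146) = -215772/(-100434) = -215772*(-1/100434) = 35962/16739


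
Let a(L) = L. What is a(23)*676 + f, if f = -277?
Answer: 15271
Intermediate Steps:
a(23)*676 + f = 23*676 - 277 = 15548 - 277 = 15271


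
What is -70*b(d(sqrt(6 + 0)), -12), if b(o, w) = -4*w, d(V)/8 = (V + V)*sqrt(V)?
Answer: -3360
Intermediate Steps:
d(V) = 16*V**(3/2) (d(V) = 8*((V + V)*sqrt(V)) = 8*((2*V)*sqrt(V)) = 8*(2*V**(3/2)) = 16*V**(3/2))
-70*b(d(sqrt(6 + 0)), -12) = -(-280)*(-12) = -70*48 = -3360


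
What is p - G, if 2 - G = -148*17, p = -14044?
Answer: -16562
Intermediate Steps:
G = 2518 (G = 2 - (-148)*17 = 2 - 1*(-2516) = 2 + 2516 = 2518)
p - G = -14044 - 1*2518 = -14044 - 2518 = -16562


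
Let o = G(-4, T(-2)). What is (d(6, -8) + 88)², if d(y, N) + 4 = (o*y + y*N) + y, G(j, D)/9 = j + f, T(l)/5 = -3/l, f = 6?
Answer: 22500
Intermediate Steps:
T(l) = -15/l (T(l) = 5*(-3/l) = -15/l)
G(j, D) = 54 + 9*j (G(j, D) = 9*(j + 6) = 9*(6 + j) = 54 + 9*j)
o = 18 (o = 54 + 9*(-4) = 54 - 36 = 18)
d(y, N) = -4 + 19*y + N*y (d(y, N) = -4 + ((18*y + y*N) + y) = -4 + ((18*y + N*y) + y) = -4 + (19*y + N*y) = -4 + 19*y + N*y)
(d(6, -8) + 88)² = ((-4 + 19*6 - 8*6) + 88)² = ((-4 + 114 - 48) + 88)² = (62 + 88)² = 150² = 22500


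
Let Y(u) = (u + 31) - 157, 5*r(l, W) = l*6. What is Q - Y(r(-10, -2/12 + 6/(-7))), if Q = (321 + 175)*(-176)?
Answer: -87158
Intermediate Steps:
r(l, W) = 6*l/5 (r(l, W) = (l*6)/5 = (6*l)/5 = 6*l/5)
Q = -87296 (Q = 496*(-176) = -87296)
Y(u) = -126 + u (Y(u) = (31 + u) - 157 = -126 + u)
Q - Y(r(-10, -2/12 + 6/(-7))) = -87296 - (-126 + (6/5)*(-10)) = -87296 - (-126 - 12) = -87296 - 1*(-138) = -87296 + 138 = -87158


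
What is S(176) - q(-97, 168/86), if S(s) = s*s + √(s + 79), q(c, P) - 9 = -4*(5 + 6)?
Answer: 31011 + √255 ≈ 31027.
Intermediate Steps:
q(c, P) = -35 (q(c, P) = 9 - 4*(5 + 6) = 9 - 4*11 = 9 - 44 = -35)
S(s) = s² + √(79 + s)
S(176) - q(-97, 168/86) = (176² + √(79 + 176)) - 1*(-35) = (30976 + √255) + 35 = 31011 + √255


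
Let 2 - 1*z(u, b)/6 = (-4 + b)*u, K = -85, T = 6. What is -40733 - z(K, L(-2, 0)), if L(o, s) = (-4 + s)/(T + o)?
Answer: -38195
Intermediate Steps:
L(o, s) = (-4 + s)/(6 + o)
z(u, b) = 12 - 6*u*(-4 + b) (z(u, b) = 12 - 6*(-4 + b)*u = 12 - 6*u*(-4 + b))
-40733 - z(K, L(-2, 0)) = -40733 - (12 + 24*(-85) - 6*(-4 + 0)/(6 - 2)*(-85)) = -40733 - (12 - 2040 - 6*-4/4*(-85)) = -40733 - (12 - 2040 - 6*(¼)*(-4)*(-85)) = -40733 - (12 - 2040 - 6*(-1)*(-85)) = -40733 - (12 - 2040 - 510) = -40733 - 1*(-2538) = -40733 + 2538 = -38195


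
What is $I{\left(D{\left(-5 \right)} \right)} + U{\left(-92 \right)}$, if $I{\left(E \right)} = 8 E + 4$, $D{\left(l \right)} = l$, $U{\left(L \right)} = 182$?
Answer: $146$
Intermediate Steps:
$I{\left(E \right)} = 4 + 8 E$
$I{\left(D{\left(-5 \right)} \right)} + U{\left(-92 \right)} = \left(4 + 8 \left(-5\right)\right) + 182 = \left(4 - 40\right) + 182 = -36 + 182 = 146$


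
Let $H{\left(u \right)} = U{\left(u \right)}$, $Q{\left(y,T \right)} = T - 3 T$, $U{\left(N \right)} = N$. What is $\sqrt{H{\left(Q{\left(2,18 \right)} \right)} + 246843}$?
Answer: $9 \sqrt{3047} \approx 496.8$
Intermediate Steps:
$Q{\left(y,T \right)} = - 2 T$
$H{\left(u \right)} = u$
$\sqrt{H{\left(Q{\left(2,18 \right)} \right)} + 246843} = \sqrt{\left(-2\right) 18 + 246843} = \sqrt{-36 + 246843} = \sqrt{246807} = 9 \sqrt{3047}$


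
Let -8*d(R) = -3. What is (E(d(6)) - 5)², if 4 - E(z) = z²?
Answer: 5329/4096 ≈ 1.3010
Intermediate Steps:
d(R) = 3/8 (d(R) = -⅛*(-3) = 3/8)
E(z) = 4 - z²
(E(d(6)) - 5)² = ((4 - (3/8)²) - 5)² = ((4 - 1*9/64) - 5)² = ((4 - 9/64) - 5)² = (247/64 - 5)² = (-73/64)² = 5329/4096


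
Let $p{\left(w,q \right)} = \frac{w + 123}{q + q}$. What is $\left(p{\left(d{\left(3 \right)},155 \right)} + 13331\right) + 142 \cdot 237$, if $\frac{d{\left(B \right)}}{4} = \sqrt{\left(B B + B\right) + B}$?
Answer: $\frac{14565473}{310} + \frac{2 \sqrt{15}}{155} \approx 46985.0$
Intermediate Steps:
$d{\left(B \right)} = 4 \sqrt{B^{2} + 2 B}$ ($d{\left(B \right)} = 4 \sqrt{\left(B B + B\right) + B} = 4 \sqrt{\left(B^{2} + B\right) + B} = 4 \sqrt{\left(B + B^{2}\right) + B} = 4 \sqrt{B^{2} + 2 B}$)
$p{\left(w,q \right)} = \frac{123 + w}{2 q}$
$\left(p{\left(d{\left(3 \right)},155 \right)} + 13331\right) + 142 \cdot 237 = \left(\frac{123 + 4 \sqrt{3 \left(2 + 3\right)}}{2 \cdot 155} + 13331\right) + 142 \cdot 237 = \left(\frac{1}{2} \cdot \frac{1}{155} \left(123 + 4 \sqrt{3 \cdot 5}\right) + 13331\right) + 33654 = \left(\frac{1}{2} \cdot \frac{1}{155} \left(123 + 4 \sqrt{15}\right) + 13331\right) + 33654 = \left(\left(\frac{123}{310} + \frac{2 \sqrt{15}}{155}\right) + 13331\right) + 33654 = \left(\frac{4132733}{310} + \frac{2 \sqrt{15}}{155}\right) + 33654 = \frac{14565473}{310} + \frac{2 \sqrt{15}}{155}$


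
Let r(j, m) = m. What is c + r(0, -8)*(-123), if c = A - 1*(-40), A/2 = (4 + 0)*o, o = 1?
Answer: 1032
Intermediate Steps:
A = 8 (A = 2*((4 + 0)*1) = 2*(4*1) = 2*4 = 8)
c = 48 (c = 8 - 1*(-40) = 8 + 40 = 48)
c + r(0, -8)*(-123) = 48 - 8*(-123) = 48 + 984 = 1032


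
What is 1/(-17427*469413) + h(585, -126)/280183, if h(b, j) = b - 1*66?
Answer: 4245658641986/2292025922524233 ≈ 0.0018524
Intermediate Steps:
h(b, j) = -66 + b (h(b, j) = b - 66 = -66 + b)
1/(-17427*469413) + h(585, -126)/280183 = 1/(-17427*469413) + (-66 + 585)/280183 = -1/17427*1/469413 + 519*(1/280183) = -1/8180460351 + 519/280183 = 4245658641986/2292025922524233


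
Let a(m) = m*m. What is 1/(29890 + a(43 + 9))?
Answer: 1/32594 ≈ 3.0681e-5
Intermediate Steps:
a(m) = m²
1/(29890 + a(43 + 9)) = 1/(29890 + (43 + 9)²) = 1/(29890 + 52²) = 1/(29890 + 2704) = 1/32594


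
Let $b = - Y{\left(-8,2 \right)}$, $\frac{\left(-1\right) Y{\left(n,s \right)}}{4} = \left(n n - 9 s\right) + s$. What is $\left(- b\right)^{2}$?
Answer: $36864$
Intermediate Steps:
$Y{\left(n,s \right)} = - 4 n^{2} + 32 s$ ($Y{\left(n,s \right)} = - 4 \left(\left(n n - 9 s\right) + s\right) = - 4 \left(\left(n^{2} - 9 s\right) + s\right) = - 4 \left(n^{2} - 8 s\right) = - 4 n^{2} + 32 s$)
$b = 192$ ($b = - (- 4 \left(-8\right)^{2} + 32 \cdot 2) = - (\left(-4\right) 64 + 64) = - (-256 + 64) = \left(-1\right) \left(-192\right) = 192$)
$\left(- b\right)^{2} = \left(\left(-1\right) 192\right)^{2} = \left(-192\right)^{2} = 36864$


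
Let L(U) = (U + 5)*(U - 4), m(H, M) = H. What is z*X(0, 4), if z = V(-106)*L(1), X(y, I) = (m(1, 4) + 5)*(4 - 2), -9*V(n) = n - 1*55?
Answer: -3864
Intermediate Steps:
V(n) = 55/9 - n/9 (V(n) = -(n - 1*55)/9 = -(n - 55)/9 = -(-55 + n)/9 = 55/9 - n/9)
X(y, I) = 12 (X(y, I) = (1 + 5)*(4 - 2) = 6*2 = 12)
L(U) = (-4 + U)*(5 + U) (L(U) = (5 + U)*(-4 + U) = (-4 + U)*(5 + U))
z = -322 (z = (55/9 - ⅑*(-106))*(-20 + 1 + 1²) = (55/9 + 106/9)*(-20 + 1 + 1) = (161/9)*(-18) = -322)
z*X(0, 4) = -322*12 = -3864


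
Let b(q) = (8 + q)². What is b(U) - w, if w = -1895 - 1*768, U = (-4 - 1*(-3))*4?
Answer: 2679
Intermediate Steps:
U = -4 (U = (-4 + 3)*4 = -1*4 = -4)
w = -2663 (w = -1895 - 768 = -2663)
b(U) - w = (8 - 4)² - 1*(-2663) = 4² + 2663 = 16 + 2663 = 2679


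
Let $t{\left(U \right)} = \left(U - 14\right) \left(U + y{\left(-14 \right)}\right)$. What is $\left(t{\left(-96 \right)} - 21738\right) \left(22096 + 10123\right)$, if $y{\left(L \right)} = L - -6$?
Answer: $-331791262$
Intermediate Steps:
$y{\left(L \right)} = 6 + L$ ($y{\left(L \right)} = L + 6 = 6 + L$)
$t{\left(U \right)} = \left(-14 + U\right) \left(-8 + U\right)$ ($t{\left(U \right)} = \left(U - 14\right) \left(U + \left(6 - 14\right)\right) = \left(-14 + U\right) \left(U - 8\right) = \left(-14 + U\right) \left(-8 + U\right)$)
$\left(t{\left(-96 \right)} - 21738\right) \left(22096 + 10123\right) = \left(\left(112 + \left(-96\right)^{2} - -2112\right) - 21738\right) \left(22096 + 10123\right) = \left(\left(112 + 9216 + 2112\right) - 21738\right) 32219 = \left(11440 - 21738\right) 32219 = \left(-10298\right) 32219 = -331791262$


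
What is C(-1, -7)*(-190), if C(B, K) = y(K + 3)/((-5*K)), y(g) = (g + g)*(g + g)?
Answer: -2432/7 ≈ -347.43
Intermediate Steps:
y(g) = 4*g**2 (y(g) = (2*g)*(2*g) = 4*g**2)
C(B, K) = -4*(3 + K)**2/(5*K) (C(B, K) = (4*(K + 3)**2)/((-5*K)) = (4*(3 + K)**2)*(-1/(5*K)) = -4*(3 + K)**2/(5*K))
C(-1, -7)*(-190) = -4/5*(3 - 7)**2/(-7)*(-190) = -4/5*(-1/7)*(-4)**2*(-190) = -4/5*(-1/7)*16*(-190) = (64/35)*(-190) = -2432/7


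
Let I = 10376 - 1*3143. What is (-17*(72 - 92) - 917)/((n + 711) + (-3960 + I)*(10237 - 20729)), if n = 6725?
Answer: 577/34332880 ≈ 1.6806e-5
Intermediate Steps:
I = 7233 (I = 10376 - 3143 = 7233)
(-17*(72 - 92) - 917)/((n + 711) + (-3960 + I)*(10237 - 20729)) = (-17*(72 - 92) - 917)/((6725 + 711) + (-3960 + 7233)*(10237 - 20729)) = (-17*(-20) - 917)/(7436 + 3273*(-10492)) = (340 - 917)/(7436 - 34340316) = -577/(-34332880) = -577*(-1/34332880) = 577/34332880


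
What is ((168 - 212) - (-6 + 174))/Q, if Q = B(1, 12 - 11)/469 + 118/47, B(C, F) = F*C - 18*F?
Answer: -4673116/54543 ≈ -85.678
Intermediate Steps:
B(C, F) = -18*F + C*F (B(C, F) = C*F - 18*F = -18*F + C*F)
Q = 54543/22043 (Q = ((12 - 11)*(-18 + 1))/469 + 118/47 = (1*(-17))*(1/469) + 118*(1/47) = -17*1/469 + 118/47 = -17/469 + 118/47 = 54543/22043 ≈ 2.4744)
((168 - 212) - (-6 + 174))/Q = ((168 - 212) - (-6 + 174))/(54543/22043) = (-44 - 1*168)*(22043/54543) = (-44 - 168)*(22043/54543) = -212*22043/54543 = -4673116/54543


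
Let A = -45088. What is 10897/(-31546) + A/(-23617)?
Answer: 1164991599/745021882 ≈ 1.5637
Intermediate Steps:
10897/(-31546) + A/(-23617) = 10897/(-31546) - 45088/(-23617) = 10897*(-1/31546) - 45088*(-1/23617) = -10897/31546 + 45088/23617 = 1164991599/745021882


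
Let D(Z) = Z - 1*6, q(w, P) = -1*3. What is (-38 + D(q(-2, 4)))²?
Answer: 2209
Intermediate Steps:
q(w, P) = -3
D(Z) = -6 + Z (D(Z) = Z - 6 = -6 + Z)
(-38 + D(q(-2, 4)))² = (-38 + (-6 - 3))² = (-38 - 9)² = (-47)² = 2209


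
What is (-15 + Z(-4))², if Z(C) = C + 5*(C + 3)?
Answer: 576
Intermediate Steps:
Z(C) = 15 + 6*C (Z(C) = C + 5*(3 + C) = C + (15 + 5*C) = 15 + 6*C)
(-15 + Z(-4))² = (-15 + (15 + 6*(-4)))² = (-15 + (15 - 24))² = (-15 - 9)² = (-24)² = 576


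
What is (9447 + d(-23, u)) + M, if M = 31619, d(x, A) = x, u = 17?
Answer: 41043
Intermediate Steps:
(9447 + d(-23, u)) + M = (9447 - 23) + 31619 = 9424 + 31619 = 41043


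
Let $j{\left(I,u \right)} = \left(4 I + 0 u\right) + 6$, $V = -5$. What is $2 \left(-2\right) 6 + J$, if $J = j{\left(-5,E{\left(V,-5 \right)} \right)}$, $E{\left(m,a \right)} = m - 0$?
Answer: $-38$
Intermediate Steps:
$E{\left(m,a \right)} = m$ ($E{\left(m,a \right)} = m + 0 = m$)
$j{\left(I,u \right)} = 6 + 4 I$ ($j{\left(I,u \right)} = \left(4 I + 0\right) + 6 = 4 I + 6 = 6 + 4 I$)
$J = -14$ ($J = 6 + 4 \left(-5\right) = 6 - 20 = -14$)
$2 \left(-2\right) 6 + J = 2 \left(-2\right) 6 - 14 = \left(-4\right) 6 - 14 = -24 - 14 = -38$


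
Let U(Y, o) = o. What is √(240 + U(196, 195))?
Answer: √435 ≈ 20.857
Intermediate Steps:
√(240 + U(196, 195)) = √(240 + 195) = √435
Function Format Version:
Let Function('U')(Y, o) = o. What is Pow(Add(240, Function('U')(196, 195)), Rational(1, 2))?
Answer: Pow(435, Rational(1, 2)) ≈ 20.857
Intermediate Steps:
Pow(Add(240, Function('U')(196, 195)), Rational(1, 2)) = Pow(Add(240, 195), Rational(1, 2)) = Pow(435, Rational(1, 2))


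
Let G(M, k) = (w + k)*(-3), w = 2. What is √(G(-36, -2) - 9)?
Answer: 3*I ≈ 3.0*I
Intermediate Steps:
G(M, k) = -6 - 3*k (G(M, k) = (2 + k)*(-3) = -6 - 3*k)
√(G(-36, -2) - 9) = √((-6 - 3*(-2)) - 9) = √((-6 + 6) - 9) = √(0 - 9) = √(-9) = 3*I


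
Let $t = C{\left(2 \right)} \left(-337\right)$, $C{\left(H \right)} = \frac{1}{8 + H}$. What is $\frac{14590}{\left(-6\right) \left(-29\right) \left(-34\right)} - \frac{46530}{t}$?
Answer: $\frac{1373898985}{996846} \approx 1378.2$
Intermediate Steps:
$t = - \frac{337}{10}$ ($t = \frac{1}{8 + 2} \left(-337\right) = \frac{1}{10} \left(-337\right) = - \frac{337}{10} \approx -33.7$)
$\frac{14590}{\left(-6\right) \left(-29\right) \left(-34\right)} - \frac{46530}{t} = \frac{14590}{\left(-6\right) \left(-29\right) \left(-34\right)} - \frac{46530}{- \frac{337}{10}} = \frac{14590}{174 \left(-34\right)} - - \frac{465300}{337} = \frac{14590}{-5916} + \frac{465300}{337} = 14590 \left(- \frac{1}{5916}\right) + \frac{465300}{337} = - \frac{7295}{2958} + \frac{465300}{337} = \frac{1373898985}{996846}$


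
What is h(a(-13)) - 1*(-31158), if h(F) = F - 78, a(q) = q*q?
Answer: 31249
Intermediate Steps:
a(q) = q²
h(F) = -78 + F
h(a(-13)) - 1*(-31158) = (-78 + (-13)²) - 1*(-31158) = (-78 + 169) + 31158 = 91 + 31158 = 31249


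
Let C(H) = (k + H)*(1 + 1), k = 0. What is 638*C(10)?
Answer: 12760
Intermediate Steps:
C(H) = 2*H (C(H) = (0 + H)*(1 + 1) = H*2 = 2*H)
638*C(10) = 638*(2*10) = 638*20 = 12760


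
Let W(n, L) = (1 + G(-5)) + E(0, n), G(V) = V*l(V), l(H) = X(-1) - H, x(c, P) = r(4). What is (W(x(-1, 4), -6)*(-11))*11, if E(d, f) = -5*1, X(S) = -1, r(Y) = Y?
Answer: 2904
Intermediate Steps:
x(c, P) = 4
E(d, f) = -5
l(H) = -1 - H
G(V) = V*(-1 - V)
W(n, L) = -24 (W(n, L) = (1 - 1*(-5)*(1 - 5)) - 5 = (1 - 1*(-5)*(-4)) - 5 = (1 - 20) - 5 = -19 - 5 = -24)
(W(x(-1, 4), -6)*(-11))*11 = -24*(-11)*11 = 264*11 = 2904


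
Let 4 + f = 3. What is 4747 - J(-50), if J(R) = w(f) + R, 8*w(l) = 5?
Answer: 38371/8 ≈ 4796.4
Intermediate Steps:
f = -1 (f = -4 + 3 = -1)
w(l) = 5/8 (w(l) = (⅛)*5 = 5/8)
J(R) = 5/8 + R
4747 - J(-50) = 4747 - (5/8 - 50) = 4747 - 1*(-395/8) = 4747 + 395/8 = 38371/8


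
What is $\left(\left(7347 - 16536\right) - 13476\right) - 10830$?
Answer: $-33495$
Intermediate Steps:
$\left(\left(7347 - 16536\right) - 13476\right) - 10830 = \left(-9189 - 13476\right) - 10830 = -22665 - 10830 = -33495$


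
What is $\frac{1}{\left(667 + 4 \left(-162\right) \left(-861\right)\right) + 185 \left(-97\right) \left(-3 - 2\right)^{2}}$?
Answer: $\frac{1}{109970} \approx 9.0934 \cdot 10^{-6}$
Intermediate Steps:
$\frac{1}{\left(667 + 4 \left(-162\right) \left(-861\right)\right) + 185 \left(-97\right) \left(-3 - 2\right)^{2}} = \frac{1}{\left(667 - -557928\right) - 17945 \left(-5\right)^{2}} = \frac{1}{\left(667 + 557928\right) - 448625} = \frac{1}{558595 - 448625} = \frac{1}{109970}$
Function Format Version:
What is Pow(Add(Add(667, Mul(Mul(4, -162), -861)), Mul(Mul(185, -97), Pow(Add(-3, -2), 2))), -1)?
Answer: Rational(1, 109970) ≈ 9.0934e-6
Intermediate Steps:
Pow(Add(Add(667, Mul(Mul(4, -162), -861)), Mul(Mul(185, -97), Pow(Add(-3, -2), 2))), -1) = Pow(Add(Add(667, Mul(-648, -861)), Mul(-17945, Pow(-5, 2))), -1) = Pow(Add(Add(667, 557928), Mul(-17945, 25)), -1) = Pow(Add(558595, -448625), -1) = Pow(109970, -1) = Rational(1, 109970)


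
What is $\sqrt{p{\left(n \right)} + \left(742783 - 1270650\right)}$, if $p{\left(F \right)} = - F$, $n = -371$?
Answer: $2 i \sqrt{131874} \approx 726.29 i$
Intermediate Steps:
$\sqrt{p{\left(n \right)} + \left(742783 - 1270650\right)} = \sqrt{\left(-1\right) \left(-371\right) + \left(742783 - 1270650\right)} = \sqrt{371 + \left(742783 - 1270650\right)} = \sqrt{371 - 527867} = \sqrt{-527496} = 2 i \sqrt{131874}$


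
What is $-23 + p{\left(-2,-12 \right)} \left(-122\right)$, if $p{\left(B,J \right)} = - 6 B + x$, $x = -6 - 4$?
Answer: $-267$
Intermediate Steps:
$x = -10$ ($x = -6 - 4 = -10$)
$p{\left(B,J \right)} = -10 - 6 B$ ($p{\left(B,J \right)} = - 6 B - 10 = -10 - 6 B$)
$-23 + p{\left(-2,-12 \right)} \left(-122\right) = -23 + \left(-10 - -12\right) \left(-122\right) = -23 + \left(-10 + 12\right) \left(-122\right) = -23 + 2 \left(-122\right) = -23 - 244 = -267$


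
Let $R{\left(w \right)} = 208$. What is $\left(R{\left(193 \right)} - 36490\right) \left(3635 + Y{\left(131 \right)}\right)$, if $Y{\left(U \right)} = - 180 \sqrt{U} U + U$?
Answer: $-136638012 + 855529560 \sqrt{131} \approx 9.6554 \cdot 10^{9}$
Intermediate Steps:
$Y{\left(U \right)} = U - 180 U^{\frac{3}{2}}$ ($Y{\left(U \right)} = - 180 U^{\frac{3}{2}} + U = U - 180 U^{\frac{3}{2}}$)
$\left(R{\left(193 \right)} - 36490\right) \left(3635 + Y{\left(131 \right)}\right) = \left(208 - 36490\right) \left(3635 + \left(131 - 180 \cdot 131^{\frac{3}{2}}\right)\right) = - 36282 \left(3635 + \left(131 - 180 \cdot 131 \sqrt{131}\right)\right) = - 36282 \left(3635 + \left(131 - 23580 \sqrt{131}\right)\right) = - 36282 \left(3766 - 23580 \sqrt{131}\right) = -136638012 + 855529560 \sqrt{131}$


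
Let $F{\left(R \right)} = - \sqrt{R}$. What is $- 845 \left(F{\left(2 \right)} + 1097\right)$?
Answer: $-926965 + 845 \sqrt{2} \approx -9.2577 \cdot 10^{5}$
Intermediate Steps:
$- 845 \left(F{\left(2 \right)} + 1097\right) = - 845 \left(- \sqrt{2} + 1097\right) = - 845 \left(1097 - \sqrt{2}\right) = -926965 + 845 \sqrt{2}$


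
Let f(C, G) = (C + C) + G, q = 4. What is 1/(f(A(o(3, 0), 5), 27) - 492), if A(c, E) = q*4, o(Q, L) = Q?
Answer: -1/433 ≈ -0.0023095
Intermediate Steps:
A(c, E) = 16 (A(c, E) = 4*4 = 16)
f(C, G) = G + 2*C (f(C, G) = 2*C + G = G + 2*C)
1/(f(A(o(3, 0), 5), 27) - 492) = 1/((27 + 2*16) - 492) = 1/((27 + 32) - 492) = 1/(59 - 492) = 1/(-433) = -1/433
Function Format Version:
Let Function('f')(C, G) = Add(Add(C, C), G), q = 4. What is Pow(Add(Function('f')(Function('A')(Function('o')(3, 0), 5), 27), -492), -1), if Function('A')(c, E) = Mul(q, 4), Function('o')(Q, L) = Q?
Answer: Rational(-1, 433) ≈ -0.0023095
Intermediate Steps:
Function('A')(c, E) = 16 (Function('A')(c, E) = Mul(4, 4) = 16)
Function('f')(C, G) = Add(G, Mul(2, C)) (Function('f')(C, G) = Add(Mul(2, C), G) = Add(G, Mul(2, C)))
Pow(Add(Function('f')(Function('A')(Function('o')(3, 0), 5), 27), -492), -1) = Pow(Add(Add(27, Mul(2, 16)), -492), -1) = Pow(Add(Add(27, 32), -492), -1) = Pow(Add(59, -492), -1) = Pow(-433, -1) = Rational(-1, 433)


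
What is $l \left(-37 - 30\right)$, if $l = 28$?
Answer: $-1876$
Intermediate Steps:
$l \left(-37 - 30\right) = 28 \left(-37 - 30\right) = 28 \left(-67\right) = -1876$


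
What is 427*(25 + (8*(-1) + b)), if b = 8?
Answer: 10675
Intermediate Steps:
427*(25 + (8*(-1) + b)) = 427*(25 + (8*(-1) + 8)) = 427*(25 + (-8 + 8)) = 427*(25 + 0) = 427*25 = 10675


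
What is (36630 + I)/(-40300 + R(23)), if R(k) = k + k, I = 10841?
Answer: -47471/40254 ≈ -1.1793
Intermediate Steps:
R(k) = 2*k
(36630 + I)/(-40300 + R(23)) = (36630 + 10841)/(-40300 + 2*23) = 47471/(-40300 + 46) = 47471/(-40254) = 47471*(-1/40254) = -47471/40254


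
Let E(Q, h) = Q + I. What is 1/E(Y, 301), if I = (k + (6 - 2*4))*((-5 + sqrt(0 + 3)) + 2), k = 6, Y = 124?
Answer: 7/781 - sqrt(3)/3124 ≈ 0.0084084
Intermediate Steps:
I = -12 + 4*sqrt(3) (I = (6 + (6 - 2*4))*((-5 + sqrt(0 + 3)) + 2) = (6 + (6 - 8))*((-5 + sqrt(3)) + 2) = (6 - 2)*(-3 + sqrt(3)) = 4*(-3 + sqrt(3)) = -12 + 4*sqrt(3) ≈ -5.0718)
E(Q, h) = -12 + Q + 4*sqrt(3) (E(Q, h) = Q + (-12 + 4*sqrt(3)) = -12 + Q + 4*sqrt(3))
1/E(Y, 301) = 1/(-12 + 124 + 4*sqrt(3)) = 1/(112 + 4*sqrt(3))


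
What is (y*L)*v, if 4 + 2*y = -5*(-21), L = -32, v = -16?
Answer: 25856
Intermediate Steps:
y = 101/2 (y = -2 + (-5*(-21))/2 = -2 + (1/2)*105 = -2 + 105/2 = 101/2 ≈ 50.500)
(y*L)*v = ((101/2)*(-32))*(-16) = -1616*(-16) = 25856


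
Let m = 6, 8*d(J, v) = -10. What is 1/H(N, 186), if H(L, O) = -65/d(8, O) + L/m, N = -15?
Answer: 2/99 ≈ 0.020202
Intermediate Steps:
d(J, v) = -5/4 (d(J, v) = (⅛)*(-10) = -5/4)
H(L, O) = 52 + L/6 (H(L, O) = -65/(-5/4) + L/6 = -65*(-⅘) + L*(⅙) = 52 + L/6)
1/H(N, 186) = 1/(52 + (⅙)*(-15)) = 1/(52 - 5/2) = 1/(99/2) = 2/99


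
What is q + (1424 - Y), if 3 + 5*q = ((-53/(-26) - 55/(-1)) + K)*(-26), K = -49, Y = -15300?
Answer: 83408/5 ≈ 16682.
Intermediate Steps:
q = -212/5 (q = -3/5 + (((-53/(-26) - 55/(-1)) - 49)*(-26))/5 = -3/5 + (((-53*(-1/26) - 55*(-1)) - 49)*(-26))/5 = -3/5 + (((53/26 + 55) - 49)*(-26))/5 = -3/5 + ((1483/26 - 49)*(-26))/5 = -3/5 + ((209/26)*(-26))/5 = -3/5 + (1/5)*(-209) = -3/5 - 209/5 = -212/5 ≈ -42.400)
q + (1424 - Y) = -212/5 + (1424 - 1*(-15300)) = -212/5 + (1424 + 15300) = -212/5 + 16724 = 83408/5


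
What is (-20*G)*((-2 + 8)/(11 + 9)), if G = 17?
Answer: -102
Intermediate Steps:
(-20*G)*((-2 + 8)/(11 + 9)) = (-20*17)*((-2 + 8)/(11 + 9)) = -2040/20 = -340*3/10 = -102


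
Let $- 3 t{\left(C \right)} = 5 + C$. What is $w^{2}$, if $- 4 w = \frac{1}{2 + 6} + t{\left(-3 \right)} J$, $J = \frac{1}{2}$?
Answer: $\frac{25}{9216} \approx 0.0027127$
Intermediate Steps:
$t{\left(C \right)} = - \frac{5}{3} - \frac{C}{3}$ ($t{\left(C \right)} = - \frac{5 + C}{3} = - \frac{5}{3} - \frac{C}{3}$)
$J = \frac{1}{2} \approx 0.5$
$w = \frac{5}{96}$ ($w = - \frac{\frac{1}{2 + 6} + \left(- \frac{5}{3} - -1\right) \frac{1}{2}}{4} = - \frac{\frac{1}{8} + \left(- \frac{5}{3} + 1\right) \frac{1}{2}}{4} = - \frac{\frac{1}{8} - \frac{1}{3}}{4} = \left(- \frac{1}{4}\right) \left(- \frac{5}{24}\right) = \frac{5}{96} \approx 0.052083$)
$w^{2} = \left(\frac{5}{96}\right)^{2} = \frac{25}{9216}$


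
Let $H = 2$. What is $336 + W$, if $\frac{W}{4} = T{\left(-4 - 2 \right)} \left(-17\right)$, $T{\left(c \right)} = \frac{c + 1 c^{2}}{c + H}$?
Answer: $846$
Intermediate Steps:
$T{\left(c \right)} = \frac{c + c^{2}}{2 + c}$ ($T{\left(c \right)} = \frac{c + 1 c^{2}}{c + 2} = \frac{c + c^{2}}{2 + c}$)
$W = 510$ ($W = 4 \frac{\left(-4 - 2\right) \left(1 - 6\right)}{2 - 6} \left(-17\right) = 4 - \frac{6 \left(1 - 6\right)}{2 - 6} \left(-17\right) = 4 \left(-6\right) \frac{1}{-4} \left(-5\right) \left(-17\right) = 4 \left(-6\right) \left(- \frac{1}{4}\right) \left(-5\right) \left(-17\right) = 4 \left(\left(- \frac{15}{2}\right) \left(-17\right)\right) = 4 \cdot \frac{255}{2} = 510$)
$336 + W = 336 + 510 = 846$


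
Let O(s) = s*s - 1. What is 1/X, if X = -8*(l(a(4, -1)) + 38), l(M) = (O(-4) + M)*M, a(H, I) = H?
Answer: -1/912 ≈ -0.0010965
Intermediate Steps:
O(s) = -1 + s² (O(s) = s² - 1 = -1 + s²)
l(M) = M*(15 + M) (l(M) = ((-1 + (-4)²) + M)*M = ((-1 + 16) + M)*M = (15 + M)*M = M*(15 + M))
X = -912 (X = -8*(4*(15 + 4) + 38) = -8*(4*19 + 38) = -8*(76 + 38) = -8*114 = -912)
1/X = 1/(-912) = -1/912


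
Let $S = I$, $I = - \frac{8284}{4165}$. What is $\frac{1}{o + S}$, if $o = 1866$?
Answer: $\frac{4165}{7763606} \approx 0.00053648$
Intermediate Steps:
$I = - \frac{8284}{4165}$ ($I = \left(-8284\right) \frac{1}{4165} = - \frac{8284}{4165} \approx -1.989$)
$S = - \frac{8284}{4165} \approx -1.989$
$\frac{1}{o + S} = \frac{1}{1866 - \frac{8284}{4165}} = \frac{1}{\frac{7763606}{4165}} = \frac{4165}{7763606}$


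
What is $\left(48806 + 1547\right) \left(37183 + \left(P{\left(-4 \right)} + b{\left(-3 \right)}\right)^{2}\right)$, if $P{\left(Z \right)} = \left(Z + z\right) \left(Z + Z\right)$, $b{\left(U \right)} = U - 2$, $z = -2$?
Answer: $1965378296$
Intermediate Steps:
$b{\left(U \right)} = -2 + U$
$P{\left(Z \right)} = 2 Z \left(-2 + Z\right)$ ($P{\left(Z \right)} = \left(Z - 2\right) \left(Z + Z\right) = \left(-2 + Z\right) 2 Z = 2 Z \left(-2 + Z\right)$)
$\left(48806 + 1547\right) \left(37183 + \left(P{\left(-4 \right)} + b{\left(-3 \right)}\right)^{2}\right) = \left(48806 + 1547\right) \left(37183 + \left(2 \left(-4\right) \left(-2 - 4\right) - 5\right)^{2}\right) = 50353 \left(37183 + \left(2 \left(-4\right) \left(-6\right) - 5\right)^{2}\right) = 50353 \left(37183 + \left(48 - 5\right)^{2}\right) = 50353 \left(37183 + 43^{2}\right) = 50353 \left(37183 + 1849\right) = 50353 \cdot 39032 = 1965378296$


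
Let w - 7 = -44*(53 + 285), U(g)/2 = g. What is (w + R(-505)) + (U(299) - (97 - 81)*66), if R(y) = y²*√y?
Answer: -15323 + 255025*I*√505 ≈ -15323.0 + 5.731e+6*I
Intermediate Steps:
U(g) = 2*g
w = -14865 (w = 7 - 44*(53 + 285) = 7 - 44*338 = 7 - 14872 = -14865)
R(y) = y^(5/2)
(w + R(-505)) + (U(299) - (97 - 81)*66) = (-14865 + (-505)^(5/2)) + (2*299 - (97 - 81)*66) = (-14865 + 255025*I*√505) + (598 - 16*66) = (-14865 + 255025*I*√505) + (598 - 1*1056) = (-14865 + 255025*I*√505) + (598 - 1056) = (-14865 + 255025*I*√505) - 458 = -15323 + 255025*I*√505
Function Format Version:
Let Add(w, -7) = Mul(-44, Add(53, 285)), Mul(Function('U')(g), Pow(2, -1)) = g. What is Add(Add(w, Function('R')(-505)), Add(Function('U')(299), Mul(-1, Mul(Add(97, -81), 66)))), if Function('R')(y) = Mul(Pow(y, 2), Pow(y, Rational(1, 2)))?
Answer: Add(-15323, Mul(255025, I, Pow(505, Rational(1, 2)))) ≈ Add(-15323., Mul(5.7310e+6, I))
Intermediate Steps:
Function('U')(g) = Mul(2, g)
w = -14865 (w = Add(7, Mul(-44, Add(53, 285))) = Add(7, Mul(-44, 338)) = Add(7, -14872) = -14865)
Function('R')(y) = Pow(y, Rational(5, 2))
Add(Add(w, Function('R')(-505)), Add(Function('U')(299), Mul(-1, Mul(Add(97, -81), 66)))) = Add(Add(-14865, Pow(-505, Rational(5, 2))), Add(Mul(2, 299), Mul(-1, Mul(Add(97, -81), 66)))) = Add(Add(-14865, Mul(255025, I, Pow(505, Rational(1, 2)))), Add(598, Mul(-1, Mul(16, 66)))) = Add(Add(-14865, Mul(255025, I, Pow(505, Rational(1, 2)))), Add(598, Mul(-1, 1056))) = Add(Add(-14865, Mul(255025, I, Pow(505, Rational(1, 2)))), Add(598, -1056)) = Add(Add(-14865, Mul(255025, I, Pow(505, Rational(1, 2)))), -458) = Add(-15323, Mul(255025, I, Pow(505, Rational(1, 2))))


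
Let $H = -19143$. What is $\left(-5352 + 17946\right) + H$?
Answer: $-6549$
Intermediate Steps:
$\left(-5352 + 17946\right) + H = \left(-5352 + 17946\right) - 19143 = 12594 - 19143 = -6549$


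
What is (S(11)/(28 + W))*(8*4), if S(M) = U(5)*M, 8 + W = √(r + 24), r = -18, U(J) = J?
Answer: 17600/197 - 880*√6/197 ≈ 78.398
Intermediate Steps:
W = -8 + √6 (W = -8 + √(-18 + 24) = -8 + √6 ≈ -5.5505)
S(M) = 5*M
(S(11)/(28 + W))*(8*4) = ((5*11)/(28 + (-8 + √6)))*(8*4) = (55/(20 + √6))*32 = 1760/(20 + √6)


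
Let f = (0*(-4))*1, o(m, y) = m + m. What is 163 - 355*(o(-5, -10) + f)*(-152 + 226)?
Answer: 262863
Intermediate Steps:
o(m, y) = 2*m
f = 0 (f = 0*1 = 0)
163 - 355*(o(-5, -10) + f)*(-152 + 226) = 163 - 355*(2*(-5) + 0)*(-152 + 226) = 163 - 355*(-10 + 0)*74 = 163 - (-3550)*74 = 163 - 355*(-740) = 163 + 262700 = 262863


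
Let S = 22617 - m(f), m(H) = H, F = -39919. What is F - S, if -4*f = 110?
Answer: -125127/2 ≈ -62564.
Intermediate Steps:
f = -55/2 (f = -¼*110 = -55/2 ≈ -27.500)
S = 45289/2 (S = 22617 - 1*(-55/2) = 22617 + 55/2 = 45289/2 ≈ 22645.)
F - S = -39919 - 1*45289/2 = -39919 - 45289/2 = -125127/2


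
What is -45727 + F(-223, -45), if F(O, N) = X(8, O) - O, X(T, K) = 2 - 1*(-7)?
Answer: -45495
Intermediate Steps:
X(T, K) = 9 (X(T, K) = 2 + 7 = 9)
F(O, N) = 9 - O
-45727 + F(-223, -45) = -45727 + (9 - 1*(-223)) = -45727 + (9 + 223) = -45727 + 232 = -45495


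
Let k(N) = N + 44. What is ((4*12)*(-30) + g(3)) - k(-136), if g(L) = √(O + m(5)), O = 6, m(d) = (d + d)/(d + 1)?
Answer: -1348 + √69/3 ≈ -1345.2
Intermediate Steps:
m(d) = 2*d/(1 + d) (m(d) = (2*d)/(1 + d) = 2*d/(1 + d))
k(N) = 44 + N
g(L) = √69/3 (g(L) = √(6 + 2*5/(1 + 5)) = √(6 + 2*5/6) = √(6 + 2*5*(⅙)) = √(6 + 5/3) = √(23/3) = √69/3)
((4*12)*(-30) + g(3)) - k(-136) = ((4*12)*(-30) + √69/3) - (44 - 136) = (48*(-30) + √69/3) - 1*(-92) = (-1440 + √69/3) + 92 = -1348 + √69/3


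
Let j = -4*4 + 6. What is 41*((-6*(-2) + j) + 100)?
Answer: 4182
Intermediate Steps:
j = -10 (j = -16 + 6 = -10)
41*((-6*(-2) + j) + 100) = 41*((-6*(-2) - 10) + 100) = 41*((12 - 10) + 100) = 41*(2 + 100) = 41*102 = 4182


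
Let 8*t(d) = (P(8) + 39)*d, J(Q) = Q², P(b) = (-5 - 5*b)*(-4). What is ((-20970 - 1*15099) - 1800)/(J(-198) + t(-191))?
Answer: -100984/90601 ≈ -1.1146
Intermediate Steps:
P(b) = 20 + 20*b
t(d) = 219*d/8 (t(d) = (((20 + 20*8) + 39)*d)/8 = (((20 + 160) + 39)*d)/8 = ((180 + 39)*d)/8 = (219*d)/8 = 219*d/8)
((-20970 - 1*15099) - 1800)/(J(-198) + t(-191)) = ((-20970 - 1*15099) - 1800)/((-198)² + (219/8)*(-191)) = ((-20970 - 15099) - 1800)/(39204 - 41829/8) = (-36069 - 1800)/(271803/8) = -37869*8/271803 = -100984/90601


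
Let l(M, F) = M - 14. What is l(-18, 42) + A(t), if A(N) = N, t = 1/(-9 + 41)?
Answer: -1023/32 ≈ -31.969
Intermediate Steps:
l(M, F) = -14 + M
t = 1/32 ≈ 0.031250
l(-18, 42) + A(t) = (-14 - 18) + 1/32 = -32 + 1/32 = -1023/32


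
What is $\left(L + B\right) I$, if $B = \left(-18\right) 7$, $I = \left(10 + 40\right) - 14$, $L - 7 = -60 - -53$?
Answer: $-4536$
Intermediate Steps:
$L = 0$ ($L = 7 - 7 = 0$)
$I = 36$ ($I = 50 - 14 = 36$)
$B = -126$
$\left(L + B\right) I = \left(0 - 126\right) 36 = \left(-126\right) 36 = -4536$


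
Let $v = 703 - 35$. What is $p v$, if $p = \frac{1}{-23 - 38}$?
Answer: $- \frac{668}{61} \approx -10.951$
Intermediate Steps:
$v = 668$ ($v = 703 - 35 = 668$)
$p = - \frac{1}{61}$ ($p = \frac{1}{-61} = - \frac{1}{61} \approx -0.016393$)
$p v = \left(- \frac{1}{61}\right) 668 = - \frac{668}{61}$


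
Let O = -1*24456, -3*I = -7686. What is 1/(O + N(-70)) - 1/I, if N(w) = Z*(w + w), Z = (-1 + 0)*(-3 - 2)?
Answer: -13859/32224836 ≈ -0.00043007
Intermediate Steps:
I = 2562 (I = -1/3*(-7686) = 2562)
Z = 5 (Z = -1*(-5) = 5)
O = -24456
N(w) = 10*w (N(w) = 5*(w + w) = 5*(2*w) = 10*w)
1/(O + N(-70)) - 1/I = 1/(-24456 + 10*(-70)) - 1/2562 = 1/(-24456 - 700) - 1*1/2562 = 1/(-25156) - 1/2562 = -1/25156 - 1/2562 = -13859/32224836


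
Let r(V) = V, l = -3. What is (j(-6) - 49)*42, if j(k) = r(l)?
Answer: -2184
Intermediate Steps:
j(k) = -3
(j(-6) - 49)*42 = (-3 - 49)*42 = -52*42 = -2184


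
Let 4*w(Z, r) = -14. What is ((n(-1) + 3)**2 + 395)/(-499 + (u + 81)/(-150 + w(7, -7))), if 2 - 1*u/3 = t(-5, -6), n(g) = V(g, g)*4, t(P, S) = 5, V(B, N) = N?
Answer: -121572/153337 ≈ -0.79284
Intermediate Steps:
w(Z, r) = -7/2 (w(Z, r) = (1/4)*(-14) = -7/2)
n(g) = 4*g (n(g) = g*4 = 4*g)
u = -9 (u = 6 - 3*5 = 6 - 15 = -9)
((n(-1) + 3)**2 + 395)/(-499 + (u + 81)/(-150 + w(7, -7))) = ((4*(-1) + 3)**2 + 395)/(-499 + (-9 + 81)/(-150 - 7/2)) = ((-4 + 3)**2 + 395)/(-499 + 72/(-307/2)) = ((-1)**2 + 395)/(-499 + 72*(-2/307)) = (1 + 395)/(-499 - 144/307) = 396/(-153337/307) = 396*(-307/153337) = -121572/153337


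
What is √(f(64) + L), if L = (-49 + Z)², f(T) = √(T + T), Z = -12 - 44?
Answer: √(11025 + 8*√2) ≈ 105.05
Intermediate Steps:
Z = -56
f(T) = √2*√T (f(T) = √(2*T) = √2*√T)
L = 11025 (L = (-49 - 56)² = (-105)² = 11025)
√(f(64) + L) = √(√2*√64 + 11025) = √(√2*8 + 11025) = √(8*√2 + 11025) = √(11025 + 8*√2)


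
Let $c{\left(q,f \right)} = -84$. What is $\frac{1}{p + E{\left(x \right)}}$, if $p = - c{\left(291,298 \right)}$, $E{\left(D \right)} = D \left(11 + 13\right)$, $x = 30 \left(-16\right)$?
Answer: $- \frac{1}{11436} \approx -8.7443 \cdot 10^{-5}$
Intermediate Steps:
$x = -480$
$E{\left(D \right)} = 24 D$ ($E{\left(D \right)} = D 24 = 24 D$)
$p = 84$ ($p = \left(-1\right) \left(-84\right) = 84$)
$\frac{1}{p + E{\left(x \right)}} = \frac{1}{84 + 24 \left(-480\right)} = \frac{1}{84 - 11520} = \frac{1}{-11436} = - \frac{1}{11436}$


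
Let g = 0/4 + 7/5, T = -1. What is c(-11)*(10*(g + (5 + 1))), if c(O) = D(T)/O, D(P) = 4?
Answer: -296/11 ≈ -26.909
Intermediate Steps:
g = 7/5 (g = 0*(¼) + 7*(⅕) = 0 + 7/5 = 7/5 ≈ 1.4000)
c(O) = 4/O
c(-11)*(10*(g + (5 + 1))) = (4/(-11))*(10*(7/5 + (5 + 1))) = (4*(-1/11))*(10*(7/5 + 6)) = -40*37/(11*5) = -4/11*74 = -296/11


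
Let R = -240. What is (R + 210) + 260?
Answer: 230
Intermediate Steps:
(R + 210) + 260 = (-240 + 210) + 260 = -30 + 260 = 230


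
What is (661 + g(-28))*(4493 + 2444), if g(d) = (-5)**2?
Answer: 4758782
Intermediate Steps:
g(d) = 25
(661 + g(-28))*(4493 + 2444) = (661 + 25)*(4493 + 2444) = 686*6937 = 4758782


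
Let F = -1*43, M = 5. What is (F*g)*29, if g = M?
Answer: -6235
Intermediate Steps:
g = 5
F = -43
(F*g)*29 = -43*5*29 = -215*29 = -6235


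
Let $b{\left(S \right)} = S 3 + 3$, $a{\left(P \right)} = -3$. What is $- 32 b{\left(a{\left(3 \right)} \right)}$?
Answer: $192$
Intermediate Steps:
$b{\left(S \right)} = 3 + 3 S$ ($b{\left(S \right)} = 3 S + 3 = 3 + 3 S$)
$- 32 b{\left(a{\left(3 \right)} \right)} = - 32 \left(3 + 3 \left(-3\right)\right) = - 32 \left(3 - 9\right) = \left(-32\right) \left(-6\right) = 192$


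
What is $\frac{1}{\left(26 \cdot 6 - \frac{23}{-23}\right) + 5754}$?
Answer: $\frac{1}{5911} \approx 0.00016918$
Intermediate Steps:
$\frac{1}{\left(26 \cdot 6 - \frac{23}{-23}\right) + 5754} = \frac{1}{\left(156 - -1\right) + 5754} = \frac{1}{\left(156 + 1\right) + 5754} = \frac{1}{157 + 5754} = \frac{1}{5911}$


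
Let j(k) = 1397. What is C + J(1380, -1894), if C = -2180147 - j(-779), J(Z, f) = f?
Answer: -2183438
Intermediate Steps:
C = -2181544 (C = -2180147 - 1*1397 = -2180147 - 1397 = -2181544)
C + J(1380, -1894) = -2181544 - 1894 = -2183438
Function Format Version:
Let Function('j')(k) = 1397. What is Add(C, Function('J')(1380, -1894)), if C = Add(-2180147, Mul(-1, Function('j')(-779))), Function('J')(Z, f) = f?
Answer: -2183438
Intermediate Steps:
C = -2181544 (C = Add(-2180147, Mul(-1, 1397)) = Add(-2180147, -1397) = -2181544)
Add(C, Function('J')(1380, -1894)) = Add(-2181544, -1894) = -2183438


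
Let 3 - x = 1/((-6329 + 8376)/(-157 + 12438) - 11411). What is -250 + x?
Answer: -34613689387/140136444 ≈ -247.00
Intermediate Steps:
x = 420421613/140136444 (x = 3 - 1/((-6329 + 8376)/(-157 + 12438) - 11411) = 3 - 1/(2047/12281 - 11411) = 3 - 1/(-140136444/12281) = 3 - 1*(-12281/140136444) = 3 + 12281/140136444 = 420421613/140136444 ≈ 3.0001)
-250 + x = -250 + 420421613/140136444 = -34613689387/140136444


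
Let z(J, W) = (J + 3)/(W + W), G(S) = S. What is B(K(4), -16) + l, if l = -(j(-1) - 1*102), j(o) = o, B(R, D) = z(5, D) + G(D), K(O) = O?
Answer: 347/4 ≈ 86.750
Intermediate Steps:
z(J, W) = (3 + J)/(2*W) (z(J, W) = (3 + J)/((2*W)) = (3 + J)*(1/(2*W)) = (3 + J)/(2*W))
B(R, D) = D + 4/D (B(R, D) = (3 + 5)/(2*D) + D = (½)*8/D + D = 4/D + D = D + 4/D)
l = 103 (l = -(-1 - 1*102) = -(-1 - 102) = -1*(-103) = 103)
B(K(4), -16) + l = (-16 + 4/(-16)) + 103 = (-16 + 4*(-1/16)) + 103 = (-16 - ¼) + 103 = -65/4 + 103 = 347/4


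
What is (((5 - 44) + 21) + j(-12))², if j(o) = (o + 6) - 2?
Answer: 676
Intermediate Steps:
j(o) = 4 + o (j(o) = (6 + o) - 2 = 4 + o)
(((5 - 44) + 21) + j(-12))² = (((5 - 44) + 21) + (4 - 12))² = ((-39 + 21) - 8)² = (-18 - 8)² = (-26)² = 676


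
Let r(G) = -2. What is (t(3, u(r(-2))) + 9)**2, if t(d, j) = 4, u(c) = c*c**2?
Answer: 169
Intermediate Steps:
u(c) = c**3
(t(3, u(r(-2))) + 9)**2 = (4 + 9)**2 = 13**2 = 169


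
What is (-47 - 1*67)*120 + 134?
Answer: -13546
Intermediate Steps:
(-47 - 1*67)*120 + 134 = (-47 - 67)*120 + 134 = -114*120 + 134 = -13680 + 134 = -13546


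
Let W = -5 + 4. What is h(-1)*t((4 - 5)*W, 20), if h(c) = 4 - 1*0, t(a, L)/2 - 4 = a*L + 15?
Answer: 312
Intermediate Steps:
W = -1
t(a, L) = 38 + 2*L*a (t(a, L) = 8 + 2*(a*L + 15) = 8 + 2*(L*a + 15) = 8 + 2*(15 + L*a) = 8 + (30 + 2*L*a) = 38 + 2*L*a)
h(c) = 4 (h(c) = 4 + 0 = 4)
h(-1)*t((4 - 5)*W, 20) = 4*(38 + 2*20*((4 - 5)*(-1))) = 4*(38 + 2*20*(-1*(-1))) = 4*(38 + 2*20*1) = 4*(38 + 40) = 4*78 = 312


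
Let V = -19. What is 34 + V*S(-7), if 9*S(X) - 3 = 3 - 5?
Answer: 287/9 ≈ 31.889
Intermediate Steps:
S(X) = ⅑ (S(X) = ⅓ + (3 - 5)/9 = ⅓ + (⅑)*(-2) = ⅓ - 2/9 = ⅑)
34 + V*S(-7) = 34 - 19*⅑ = 34 - 19/9 = 287/9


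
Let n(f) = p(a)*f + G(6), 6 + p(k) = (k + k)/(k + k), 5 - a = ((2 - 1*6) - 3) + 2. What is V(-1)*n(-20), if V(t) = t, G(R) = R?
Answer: -106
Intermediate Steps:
a = 10 (a = 5 - (((2 - 1*6) - 3) + 2) = 5 - (((2 - 6) - 3) + 2) = 5 - ((-4 - 3) + 2) = 5 - (-7 + 2) = 5 - 1*(-5) = 5 + 5 = 10)
p(k) = -5 (p(k) = -6 + (k + k)/(k + k) = -6 + (2*k)/((2*k)) = -6 + (2*k)*(1/(2*k)) = -6 + 1 = -5)
n(f) = 6 - 5*f (n(f) = -5*f + 6 = 6 - 5*f)
V(-1)*n(-20) = -(6 - 5*(-20)) = -(6 + 100) = -1*106 = -106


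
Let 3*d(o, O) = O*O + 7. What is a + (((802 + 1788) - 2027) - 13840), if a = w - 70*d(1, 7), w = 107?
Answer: -43430/3 ≈ -14477.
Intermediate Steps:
d(o, O) = 7/3 + O²/3 (d(o, O) = (O*O + 7)/3 = (O² + 7)/3 = (7 + O²)/3 = 7/3 + O²/3)
a = -3599/3 (a = 107 - 70*(7/3 + (⅓)*7²) = 107 - 70*(7/3 + (⅓)*49) = 107 - 70*(7/3 + 49/3) = 107 - 70*56/3 = 107 - 3920/3 = -3599/3 ≈ -1199.7)
a + (((802 + 1788) - 2027) - 13840) = -3599/3 + (((802 + 1788) - 2027) - 13840) = -3599/3 + ((2590 - 2027) - 13840) = -3599/3 + (563 - 13840) = -3599/3 - 13277 = -43430/3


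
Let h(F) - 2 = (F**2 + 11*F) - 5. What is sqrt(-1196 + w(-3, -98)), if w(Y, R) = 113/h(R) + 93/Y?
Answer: 2*I*sqrt(2475838694)/2841 ≈ 35.028*I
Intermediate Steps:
h(F) = -3 + F**2 + 11*F (h(F) = 2 + ((F**2 + 11*F) - 5) = 2 + (-5 + F**2 + 11*F) = -3 + F**2 + 11*F)
w(Y, R) = 93/Y + 113/(-3 + R**2 + 11*R) (w(Y, R) = 113/(-3 + R**2 + 11*R) + 93/Y = 93/Y + 113/(-3 + R**2 + 11*R))
sqrt(-1196 + w(-3, -98)) = sqrt(-1196 + (93/(-3) + 113/(-3 + (-98)**2 + 11*(-98)))) = sqrt(-1196 + (93*(-1/3) + 113/(-3 + 9604 - 1078))) = sqrt(-1196 + (-31 + 113/8523)) = sqrt(-1196 - 264100/8523) = sqrt(-10457608/8523) = 2*I*sqrt(2475838694)/2841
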